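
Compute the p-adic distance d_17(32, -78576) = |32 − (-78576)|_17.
d_17(32, -78576) = 1/4913

Step 1 — x − y = 32 − (-78576) = 78608. Step 2 — v_17(78608) = 3 (factor: 78608 = (17^3 · 16); the sign does not affect v_p). Step 3 — |x − y|_17 = 17^{-3} = 1/4913.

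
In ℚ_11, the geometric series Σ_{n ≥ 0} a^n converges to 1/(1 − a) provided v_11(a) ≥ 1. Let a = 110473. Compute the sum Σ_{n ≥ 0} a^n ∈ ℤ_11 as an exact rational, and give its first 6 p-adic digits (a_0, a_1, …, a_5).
Σ a^n = 1/(1 − a) = -1/110472;  first 6 digits = (1, 0, 0, 6, 7, 0)

v_11(a) = 3 ≥ 1, so the series converges in ℤ_11 to 1/(1 − a) = 1/(1 − 110473) = -1/110472. Expand this rational in ℤ_11: compute digits iteratively via d_i = x_i mod 11, x_{i+1} = (x_i − d_i)/11. The first 6 digits are (1, 0, 0, 6, 7, 0).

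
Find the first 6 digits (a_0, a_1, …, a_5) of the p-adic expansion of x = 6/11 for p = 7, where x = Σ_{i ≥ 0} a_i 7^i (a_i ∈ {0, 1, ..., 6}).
(a_0, …, a_5) = (5, 0, 5, 5, 3, 2)

v_7(6/11) = 0 (numerator and denominator both coprime to 7), so x ∈ ℤ_7^×. Compute digits iteratively via a_i = x_i mod 7, x_{i+1} = (x_i − a_i)/7, with x_0 = x:
  x_0 = 6/11;  a_0 = 5;  x_1 = (x_0 − 5)/7 = -7/11
  x_1 = -7/11;  a_1 = 0;  x_2 = (x_1 − 0)/7 = -1/11
  x_2 = -1/11;  a_2 = 5;  x_3 = (x_2 − 5)/7 = -8/11
  x_3 = -8/11;  a_3 = 5;  x_4 = (x_3 − 5)/7 = -9/11
  x_4 = -9/11;  a_4 = 3;  x_5 = (x_4 − 3)/7 = -6/11
  x_5 = -6/11;  a_5 = 2;  x_6 = (x_5 − 2)/7 = -4/11
Digits: (5, 0, 5, 5, 3, 2).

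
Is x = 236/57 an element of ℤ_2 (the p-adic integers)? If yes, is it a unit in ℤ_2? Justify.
x ∈ ℤ_2 but not a unit; v_2(x) = 2 > 0

ℤ_2 = {x ∈ ℚ_2 : v_2(x) ≥ 0} and ℤ_2^× = {x ∈ ℤ_2 : v_2(x) = 0}. Here v_2(236/57) = v_2(num) − v_2(den) = 2; compare against these criteria.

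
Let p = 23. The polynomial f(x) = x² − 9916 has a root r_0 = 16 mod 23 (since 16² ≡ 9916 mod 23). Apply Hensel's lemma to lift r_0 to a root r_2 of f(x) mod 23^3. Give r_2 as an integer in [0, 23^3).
r_2 = 6732 (mod 12167)

Hensel's recurrence: r_{i+1} = r_i − f(r_i)·(f′(r_i))^{-1} mod 23^{i+2}, with f′(x) = 2x. Iterate:
  r_0 = 16 (mod 23)
  r_1 = 384 (mod 529)
  r_2 = 6732 (mod 12167)
Final: r_2 = 6732, and one checks f(r_2) ≡ 0 mod 23^3.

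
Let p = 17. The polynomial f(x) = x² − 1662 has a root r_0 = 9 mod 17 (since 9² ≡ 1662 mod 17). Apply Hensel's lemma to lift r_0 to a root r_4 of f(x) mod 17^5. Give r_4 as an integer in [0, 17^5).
r_4 = 1233597 (mod 1419857)

Hensel's recurrence: r_{i+1} = r_i − f(r_i)·(f′(r_i))^{-1} mod 17^{i+2}, with f′(x) = 2x. Iterate:
  r_0 = 9 (mod 17)
  r_1 = 145 (mod 289)
  r_2 = 434 (mod 4913)
  r_3 = 64303 (mod 83521)
  r_4 = 1233597 (mod 1419857)
Final: r_4 = 1233597, and one checks f(r_4) ≡ 0 mod 17^5.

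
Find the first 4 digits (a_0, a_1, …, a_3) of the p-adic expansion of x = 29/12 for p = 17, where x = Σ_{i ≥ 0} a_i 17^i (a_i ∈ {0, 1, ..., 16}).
(a_0, …, a_3) = (1, 10, 15, 9)

v_17(29/12) = 0 (numerator and denominator both coprime to 17), so x ∈ ℤ_17^×. Compute digits iteratively via a_i = x_i mod 17, x_{i+1} = (x_i − a_i)/17, with x_0 = x:
  x_0 = 29/12;  a_0 = 1;  x_1 = (x_0 − 1)/17 = 1/12
  x_1 = 1/12;  a_1 = 10;  x_2 = (x_1 − 10)/17 = -7/12
  x_2 = -7/12;  a_2 = 15;  x_3 = (x_2 − 15)/17 = -11/12
  x_3 = -11/12;  a_3 = 9;  x_4 = (x_3 − 9)/17 = -7/12
Digits: (1, 10, 15, 9).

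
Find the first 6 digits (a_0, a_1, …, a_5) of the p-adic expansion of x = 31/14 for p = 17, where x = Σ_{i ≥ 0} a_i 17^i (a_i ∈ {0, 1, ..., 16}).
(a_0, …, a_5) = (1, 11, 3, 1, 6, 13)

v_17(31/14) = 0 (numerator and denominator both coprime to 17), so x ∈ ℤ_17^×. Compute digits iteratively via a_i = x_i mod 17, x_{i+1} = (x_i − a_i)/17, with x_0 = x:
  x_0 = 31/14;  a_0 = 1;  x_1 = (x_0 − 1)/17 = 1/14
  x_1 = 1/14;  a_1 = 11;  x_2 = (x_1 − 11)/17 = -9/14
  x_2 = -9/14;  a_2 = 3;  x_3 = (x_2 − 3)/17 = -3/14
  x_3 = -3/14;  a_3 = 1;  x_4 = (x_3 − 1)/17 = -1/14
  x_4 = -1/14;  a_4 = 6;  x_5 = (x_4 − 6)/17 = -5/14
  x_5 = -5/14;  a_5 = 13;  x_6 = (x_5 − 13)/17 = -11/14
Digits: (1, 11, 3, 1, 6, 13).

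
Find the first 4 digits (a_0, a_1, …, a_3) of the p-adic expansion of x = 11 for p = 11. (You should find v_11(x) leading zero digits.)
(a_0, …, a_3) = (0, 1, 0, 0)

v_11(11) = 1, so a_0 = ... = a_0 = 0. Factor out: x = 11^1 · u with u = 1 a unit in ℤ_11. Expand u iteratively via a_{v+i} = u_i mod 11, u_{i+1} = (u_i − a_{v+i})/11:
  u_0 = 1;  a_1 = 1;  u_1 = (u_0 − 1)/11 = 0
  u_1 = 0;  a_2 = 0;  u_2 = (u_1 − 0)/11 = 0
  u_2 = 0;  a_3 = 0;  u_3 = (u_2 − 0)/11 = 0
Digits: (0, 1, 0, 0).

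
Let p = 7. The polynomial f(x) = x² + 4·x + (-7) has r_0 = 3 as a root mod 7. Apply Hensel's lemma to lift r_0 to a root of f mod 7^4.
r_3 = 815 (mod 2401)

Hensel: r_{i+1} = r_i − f(r_i)·(f′(r_i))^{-1} mod 7^{i+2}, f′(x) = 2x + 4. Iterate:
  r_0 = 3 (mod 7)
  r_1 = 31 (mod 49)
  r_2 = 129 (mod 343)
  r_3 = 815 (mod 2401)
Final: r = 815 satisfies f(r) ≡ 0 mod 7^4.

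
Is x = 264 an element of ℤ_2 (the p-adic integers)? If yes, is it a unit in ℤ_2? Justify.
x ∈ ℤ_2 but not a unit; v_2(x) = 3 > 0

ℤ_2 = {x ∈ ℚ_2 : v_2(x) ≥ 0} and ℤ_2^× = {x ∈ ℤ_2 : v_2(x) = 0}. Here v_2(264) = v_2(num) − v_2(den) = 3; compare against these criteria.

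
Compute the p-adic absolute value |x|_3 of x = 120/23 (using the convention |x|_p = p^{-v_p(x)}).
|120/23|_3 = 1/3

Step 1 — compute v_3(x) by factoring powers of 3 out of the numerator and denominator: v_3(120/23) = 1. Step 2 — apply |x|_p = p^{-v_p(x)} = 3^{-1} = 1/3.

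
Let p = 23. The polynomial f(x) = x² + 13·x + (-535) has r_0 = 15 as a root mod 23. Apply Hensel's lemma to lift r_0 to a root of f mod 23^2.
r_1 = 153 (mod 529)

Hensel: r_{i+1} = r_i − f(r_i)·(f′(r_i))^{-1} mod 23^{i+2}, f′(x) = 2x + 13. Iterate:
  r_0 = 15 (mod 23)
  r_1 = 153 (mod 529)
Final: r = 153 satisfies f(r) ≡ 0 mod 23^2.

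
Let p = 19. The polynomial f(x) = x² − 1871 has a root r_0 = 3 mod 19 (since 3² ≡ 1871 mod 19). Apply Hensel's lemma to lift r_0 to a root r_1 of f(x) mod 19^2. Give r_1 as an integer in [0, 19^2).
r_1 = 193 (mod 361)

Hensel's recurrence: r_{i+1} = r_i − f(r_i)·(f′(r_i))^{-1} mod 19^{i+2}, with f′(x) = 2x. Iterate:
  r_0 = 3 (mod 19)
  r_1 = 193 (mod 361)
Final: r_1 = 193, and one checks f(r_1) ≡ 0 mod 19^2.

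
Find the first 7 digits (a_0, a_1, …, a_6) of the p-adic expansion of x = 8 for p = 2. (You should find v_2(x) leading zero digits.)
(a_0, …, a_6) = (0, 0, 0, 1, 0, 0, 0)

v_2(8) = 3, so a_0 = ... = a_2 = 0. Factor out: x = 2^3 · u with u = 1 a unit in ℤ_2. Expand u iteratively via a_{v+i} = u_i mod 2, u_{i+1} = (u_i − a_{v+i})/2:
  u_0 = 1;  a_3 = 1;  u_1 = (u_0 − 1)/2 = 0
  u_1 = 0;  a_4 = 0;  u_2 = (u_1 − 0)/2 = 0
  u_2 = 0;  a_5 = 0;  u_3 = (u_2 − 0)/2 = 0
  u_3 = 0;  a_6 = 0;  u_4 = (u_3 − 0)/2 = 0
Digits: (0, 0, 0, 1, 0, 0, 0).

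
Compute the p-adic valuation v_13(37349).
v_13(37349) = 3

v_13(n) is the largest exponent k such that 13^k divides n. Factor out: 37349 = 13^3 · 17. (Sign doesn't affect v_p.) So v_13(37349) = 3.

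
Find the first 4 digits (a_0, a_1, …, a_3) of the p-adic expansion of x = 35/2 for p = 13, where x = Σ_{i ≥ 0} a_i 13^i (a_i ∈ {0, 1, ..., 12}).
(a_0, …, a_3) = (11, 7, 6, 6)

v_13(35/2) = 0 (numerator and denominator both coprime to 13), so x ∈ ℤ_13^×. Compute digits iteratively via a_i = x_i mod 13, x_{i+1} = (x_i − a_i)/13, with x_0 = x:
  x_0 = 35/2;  a_0 = 11;  x_1 = (x_0 − 11)/13 = 1/2
  x_1 = 1/2;  a_1 = 7;  x_2 = (x_1 − 7)/13 = -1/2
  x_2 = -1/2;  a_2 = 6;  x_3 = (x_2 − 6)/13 = -1/2
  x_3 = -1/2;  a_3 = 6;  x_4 = (x_3 − 6)/13 = -1/2
Digits: (11, 7, 6, 6).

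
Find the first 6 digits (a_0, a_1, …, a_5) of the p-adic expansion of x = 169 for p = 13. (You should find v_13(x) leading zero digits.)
(a_0, …, a_5) = (0, 0, 1, 0, 0, 0)

v_13(169) = 2, so a_0 = ... = a_1 = 0. Factor out: x = 13^2 · u with u = 1 a unit in ℤ_13. Expand u iteratively via a_{v+i} = u_i mod 13, u_{i+1} = (u_i − a_{v+i})/13:
  u_0 = 1;  a_2 = 1;  u_1 = (u_0 − 1)/13 = 0
  u_1 = 0;  a_3 = 0;  u_2 = (u_1 − 0)/13 = 0
  u_2 = 0;  a_4 = 0;  u_3 = (u_2 − 0)/13 = 0
  u_3 = 0;  a_5 = 0;  u_4 = (u_3 − 0)/13 = 0
Digits: (0, 0, 1, 0, 0, 0).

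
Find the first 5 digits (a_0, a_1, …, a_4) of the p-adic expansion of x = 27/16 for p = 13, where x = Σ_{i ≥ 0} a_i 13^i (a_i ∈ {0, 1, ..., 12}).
(a_0, …, a_4) = (9, 10, 0, 4, 7)

v_13(27/16) = 0 (numerator and denominator both coprime to 13), so x ∈ ℤ_13^×. Compute digits iteratively via a_i = x_i mod 13, x_{i+1} = (x_i − a_i)/13, with x_0 = x:
  x_0 = 27/16;  a_0 = 9;  x_1 = (x_0 − 9)/13 = -9/16
  x_1 = -9/16;  a_1 = 10;  x_2 = (x_1 − 10)/13 = -13/16
  x_2 = -13/16;  a_2 = 0;  x_3 = (x_2 − 0)/13 = -1/16
  x_3 = -1/16;  a_3 = 4;  x_4 = (x_3 − 4)/13 = -5/16
  x_4 = -5/16;  a_4 = 7;  x_5 = (x_4 − 7)/13 = -9/16
Digits: (9, 10, 0, 4, 7).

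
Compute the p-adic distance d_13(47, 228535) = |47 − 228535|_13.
d_13(47, 228535) = 1/28561

Step 1 — x − y = 47 − 228535 = -228488. Step 2 — v_13(-228488) = 4 (factor: -228488 = −(13^4 · 8); the sign does not affect v_p). Step 3 — |x − y|_13 = 13^{-4} = 1/28561.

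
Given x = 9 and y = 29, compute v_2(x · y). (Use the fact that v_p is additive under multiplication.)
v_2(261) = 0

v_p(x) = 0 (factor: 9 = 2^0 · 9); v_p(y) = 0 (factor: 29 = 2^0 · 29). Additivity: v_p(xy) = v_p(x) + v_p(y) = 0 + 0 = 0. (Direct check: xy = 261 = 2^0 · (261).)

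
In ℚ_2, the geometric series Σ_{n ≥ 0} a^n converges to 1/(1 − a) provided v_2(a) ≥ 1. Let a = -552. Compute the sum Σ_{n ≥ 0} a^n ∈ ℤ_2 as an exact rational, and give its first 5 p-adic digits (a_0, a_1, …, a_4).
Σ a^n = 1/(1 − a) = 1/553;  first 5 digits = (1, 0, 0, 1, 1)

v_2(a) = 3 ≥ 1, so the series converges in ℤ_2 to 1/(1 − a) = 1/(1 − (-552)) = 1/553. Expand this rational in ℤ_2: compute digits iteratively via d_i = x_i mod 2, x_{i+1} = (x_i − d_i)/2. The first 5 digits are (1, 0, 0, 1, 1).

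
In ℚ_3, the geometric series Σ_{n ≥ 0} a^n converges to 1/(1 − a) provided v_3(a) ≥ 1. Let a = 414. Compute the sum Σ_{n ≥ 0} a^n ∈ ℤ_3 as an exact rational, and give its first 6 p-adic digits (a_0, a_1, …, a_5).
Σ a^n = 1/(1 − a) = -1/413;  first 6 digits = (1, 0, 1, 0, 0, 2)

v_3(a) = 2 ≥ 1, so the series converges in ℤ_3 to 1/(1 − a) = 1/(1 − 414) = -1/413. Expand this rational in ℤ_3: compute digits iteratively via d_i = x_i mod 3, x_{i+1} = (x_i − d_i)/3. The first 6 digits are (1, 0, 1, 0, 0, 2).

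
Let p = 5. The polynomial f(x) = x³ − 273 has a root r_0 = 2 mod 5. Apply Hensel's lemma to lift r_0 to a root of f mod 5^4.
r_3 = 147 (mod 625)

Hensel: r_{i+1} = r_i − f(r_i)/f′(r_i) mod 5^{i+2}, where f′(x) = 3x². Iterate:
  r_0 = 2 (mod 5)
  r_1 = 22 (mod 25)
  r_2 = 22 (mod 125)
  r_3 = 147 (mod 625)
Final: r = 147 with f(r) ≡ 0 mod 5^4.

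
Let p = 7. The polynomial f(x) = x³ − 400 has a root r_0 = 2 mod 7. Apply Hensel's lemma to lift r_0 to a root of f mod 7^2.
r_1 = 2 (mod 49)

Hensel: r_{i+1} = r_i − f(r_i)/f′(r_i) mod 7^{i+2}, where f′(x) = 3x². Iterate:
  r_0 = 2 (mod 7)
  r_1 = 2 (mod 49)
Final: r = 2 with f(r) ≡ 0 mod 7^2.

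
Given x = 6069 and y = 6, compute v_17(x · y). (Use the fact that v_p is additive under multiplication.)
v_17(36414) = 2

v_p(x) = 2 (factor: 6069 = 17^2 · 21); v_p(y) = 0 (factor: 6 = 17^0 · 6). Additivity: v_p(xy) = v_p(x) + v_p(y) = 2 + 0 = 2. (Direct check: xy = 36414 = 17^2 · (126).)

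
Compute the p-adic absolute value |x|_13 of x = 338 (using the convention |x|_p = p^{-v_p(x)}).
|338|_13 = 1/169

Step 1 — compute v_13(x) by factoring powers of 13 out of the numerator and denominator: v_13(338) = 2. Step 2 — apply |x|_p = p^{-v_p(x)} = 13^{-2} = 1/169.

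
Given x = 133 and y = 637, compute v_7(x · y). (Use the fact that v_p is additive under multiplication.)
v_7(84721) = 3

v_p(x) = 1 (factor: 133 = 7^1 · 19); v_p(y) = 2 (factor: 637 = 7^2 · 13). Additivity: v_p(xy) = v_p(x) + v_p(y) = 1 + 2 = 3. (Direct check: xy = 84721 = 7^3 · (247).)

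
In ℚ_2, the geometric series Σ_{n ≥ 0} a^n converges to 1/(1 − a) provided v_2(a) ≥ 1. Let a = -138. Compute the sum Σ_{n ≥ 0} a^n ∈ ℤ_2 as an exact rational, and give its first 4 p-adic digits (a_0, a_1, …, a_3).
Σ a^n = 1/(1 − a) = 1/139;  first 4 digits = (1, 1, 0, 0)

v_2(a) = 1 ≥ 1, so the series converges in ℤ_2 to 1/(1 − a) = 1/(1 − (-138)) = 1/139. Expand this rational in ℤ_2: compute digits iteratively via d_i = x_i mod 2, x_{i+1} = (x_i − d_i)/2. The first 4 digits are (1, 1, 0, 0).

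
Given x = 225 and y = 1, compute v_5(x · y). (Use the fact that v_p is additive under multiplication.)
v_5(225) = 2

v_p(x) = 2 (factor: 225 = 5^2 · 9); v_p(y) = 0 (factor: 1 = 5^0 · 1). Additivity: v_p(xy) = v_p(x) + v_p(y) = 2 + 0 = 2. (Direct check: xy = 225 = 5^2 · (9).)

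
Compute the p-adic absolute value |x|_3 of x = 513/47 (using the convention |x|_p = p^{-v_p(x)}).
|513/47|_3 = 1/27

Step 1 — compute v_3(x) by factoring powers of 3 out of the numerator and denominator: v_3(513/47) = 3. Step 2 — apply |x|_p = p^{-v_p(x)} = 3^{-3} = 1/27.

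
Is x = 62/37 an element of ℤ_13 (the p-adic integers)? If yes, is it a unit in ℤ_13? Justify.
x ∈ ℤ_13^× (unit); v_13(x) = 0

ℤ_13 = {x ∈ ℚ_13 : v_13(x) ≥ 0} and ℤ_13^× = {x ∈ ℤ_13 : v_13(x) = 0}. Here v_13(62/37) = v_13(num) − v_13(den) = 0; compare against these criteria.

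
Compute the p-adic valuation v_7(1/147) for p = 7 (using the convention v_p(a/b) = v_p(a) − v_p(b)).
v_7(1/147) = -2

Factor powers of 7 from the numerator and denominator of the reduced fraction: 1 = 7^0 · 1 and 147 = 7^2 · 3. Apply v_p(a/b) = v_p(a) − v_p(b): v_7(1/147) = 0 − 2 = -2.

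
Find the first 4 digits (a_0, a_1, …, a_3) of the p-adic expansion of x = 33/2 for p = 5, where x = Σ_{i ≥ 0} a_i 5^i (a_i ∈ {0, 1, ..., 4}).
(a_0, …, a_3) = (4, 0, 3, 2)

v_5(33/2) = 0 (numerator and denominator both coprime to 5), so x ∈ ℤ_5^×. Compute digits iteratively via a_i = x_i mod 5, x_{i+1} = (x_i − a_i)/5, with x_0 = x:
  x_0 = 33/2;  a_0 = 4;  x_1 = (x_0 − 4)/5 = 5/2
  x_1 = 5/2;  a_1 = 0;  x_2 = (x_1 − 0)/5 = 1/2
  x_2 = 1/2;  a_2 = 3;  x_3 = (x_2 − 3)/5 = -1/2
  x_3 = -1/2;  a_3 = 2;  x_4 = (x_3 − 2)/5 = -1/2
Digits: (4, 0, 3, 2).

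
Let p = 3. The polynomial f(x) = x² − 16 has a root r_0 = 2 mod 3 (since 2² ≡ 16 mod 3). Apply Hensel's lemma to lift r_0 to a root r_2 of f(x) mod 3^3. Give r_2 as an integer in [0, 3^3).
r_2 = 23 (mod 27)

Hensel's recurrence: r_{i+1} = r_i − f(r_i)·(f′(r_i))^{-1} mod 3^{i+2}, with f′(x) = 2x. Iterate:
  r_0 = 2 (mod 3)
  r_1 = 5 (mod 9)
  r_2 = 23 (mod 27)
Final: r_2 = 23, and one checks f(r_2) ≡ 0 mod 3^3.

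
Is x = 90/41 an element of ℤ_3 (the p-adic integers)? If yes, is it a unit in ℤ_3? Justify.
x ∈ ℤ_3 but not a unit; v_3(x) = 2 > 0

ℤ_3 = {x ∈ ℚ_3 : v_3(x) ≥ 0} and ℤ_3^× = {x ∈ ℤ_3 : v_3(x) = 0}. Here v_3(90/41) = v_3(num) − v_3(den) = 2; compare against these criteria.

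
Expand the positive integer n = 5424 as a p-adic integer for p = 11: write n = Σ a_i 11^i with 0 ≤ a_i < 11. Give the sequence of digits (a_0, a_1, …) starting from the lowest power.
(a_0, a_1, …) = (1, 9, 0, 4)

Repeated division by 11 gives the digits low-to-high: 5424 = 1 + 9·11^1 + 4·11^3. Digit sequence: (1, 9, 0, 4).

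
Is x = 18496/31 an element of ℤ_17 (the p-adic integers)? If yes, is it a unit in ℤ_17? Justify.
x ∈ ℤ_17 but not a unit; v_17(x) = 2 > 0

ℤ_17 = {x ∈ ℚ_17 : v_17(x) ≥ 0} and ℤ_17^× = {x ∈ ℤ_17 : v_17(x) = 0}. Here v_17(18496/31) = v_17(num) − v_17(den) = 2; compare against these criteria.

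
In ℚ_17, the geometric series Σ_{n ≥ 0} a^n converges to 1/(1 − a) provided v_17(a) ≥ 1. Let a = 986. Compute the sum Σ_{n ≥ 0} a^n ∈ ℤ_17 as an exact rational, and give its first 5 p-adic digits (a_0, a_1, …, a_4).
Σ a^n = 1/(1 − a) = -1/985;  first 5 digits = (1, 7, 1, 14, 0)

v_17(a) = 1 ≥ 1, so the series converges in ℤ_17 to 1/(1 − a) = 1/(1 − 986) = -1/985. Expand this rational in ℤ_17: compute digits iteratively via d_i = x_i mod 17, x_{i+1} = (x_i − d_i)/17. The first 5 digits are (1, 7, 1, 14, 0).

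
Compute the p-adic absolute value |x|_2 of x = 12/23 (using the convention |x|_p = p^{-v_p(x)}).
|12/23|_2 = 1/4

Step 1 — compute v_2(x) by factoring powers of 2 out of the numerator and denominator: v_2(12/23) = 2. Step 2 — apply |x|_p = p^{-v_p(x)} = 2^{-2} = 1/4.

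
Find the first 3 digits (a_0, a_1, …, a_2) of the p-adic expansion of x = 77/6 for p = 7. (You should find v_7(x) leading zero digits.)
(a_0, …, a_2) = (0, 3, 1)

v_7(77/6) = 1, so a_0 = ... = a_0 = 0. Factor out: x = 7^1 · u with u = 11/6 a unit in ℤ_7. Expand u iteratively via a_{v+i} = u_i mod 7, u_{i+1} = (u_i − a_{v+i})/7:
  u_0 = 11/6;  a_1 = 3;  u_1 = (u_0 − 3)/7 = -1/6
  u_1 = -1/6;  a_2 = 1;  u_2 = (u_1 − 1)/7 = -1/6
Digits: (0, 3, 1).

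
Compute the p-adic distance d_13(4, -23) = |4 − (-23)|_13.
d_13(4, -23) = 1

Step 1 — x − y = 4 − (-23) = 27. Step 2 — v_13(27) = 0 (factor: 27 = (13^0 · 27); the sign does not affect v_p). Step 3 — |x − y|_13 = 13^{0} = 1.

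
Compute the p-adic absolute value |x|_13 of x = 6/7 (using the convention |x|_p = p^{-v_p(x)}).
|6/7|_13 = 1

Step 1 — compute v_13(x) by factoring powers of 13 out of the numerator and denominator: v_13(6/7) = 0. Step 2 — apply |x|_p = p^{-v_p(x)} = 13^{0} = 1.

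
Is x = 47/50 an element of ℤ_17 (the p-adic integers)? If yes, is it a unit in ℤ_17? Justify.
x ∈ ℤ_17^× (unit); v_17(x) = 0

ℤ_17 = {x ∈ ℚ_17 : v_17(x) ≥ 0} and ℤ_17^× = {x ∈ ℤ_17 : v_17(x) = 0}. Here v_17(47/50) = v_17(num) − v_17(den) = 0; compare against these criteria.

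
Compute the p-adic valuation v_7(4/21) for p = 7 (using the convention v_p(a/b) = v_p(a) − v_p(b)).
v_7(4/21) = -1

Factor powers of 7 from the numerator and denominator of the reduced fraction: 4 = 7^0 · 4 and 21 = 7^1 · 3. Apply v_p(a/b) = v_p(a) − v_p(b): v_7(4/21) = 0 − 1 = -1.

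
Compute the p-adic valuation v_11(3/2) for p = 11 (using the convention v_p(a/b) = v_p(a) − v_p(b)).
v_11(3/2) = 0

Factor powers of 11 from the numerator and denominator of the reduced fraction: 3 = 11^0 · 3 and 2 = 11^0 · 2. Apply v_p(a/b) = v_p(a) − v_p(b): v_11(3/2) = 0 − 0 = 0.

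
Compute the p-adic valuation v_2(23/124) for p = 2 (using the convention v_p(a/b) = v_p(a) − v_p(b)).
v_2(23/124) = -2

Factor powers of 2 from the numerator and denominator of the reduced fraction: 23 = 2^0 · 23 and 124 = 2^2 · 31. Apply v_p(a/b) = v_p(a) − v_p(b): v_2(23/124) = 0 − 2 = -2.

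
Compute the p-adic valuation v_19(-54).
v_19(-54) = 0

v_19(n) is the largest exponent k such that 19^k divides n. Factor out: -54 = -19^0 · 54. (Sign doesn't affect v_p.) So v_19(-54) = 0.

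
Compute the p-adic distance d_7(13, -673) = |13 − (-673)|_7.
d_7(13, -673) = 1/343

Step 1 — x − y = 13 − (-673) = 686. Step 2 — v_7(686) = 3 (factor: 686 = (7^3 · 2); the sign does not affect v_p). Step 3 — |x − y|_7 = 7^{-3} = 1/343.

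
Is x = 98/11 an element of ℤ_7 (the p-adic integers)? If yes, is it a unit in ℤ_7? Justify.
x ∈ ℤ_7 but not a unit; v_7(x) = 2 > 0

ℤ_7 = {x ∈ ℚ_7 : v_7(x) ≥ 0} and ℤ_7^× = {x ∈ ℤ_7 : v_7(x) = 0}. Here v_7(98/11) = v_7(num) − v_7(den) = 2; compare against these criteria.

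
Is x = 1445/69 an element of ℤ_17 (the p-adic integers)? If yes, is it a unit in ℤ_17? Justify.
x ∈ ℤ_17 but not a unit; v_17(x) = 2 > 0

ℤ_17 = {x ∈ ℚ_17 : v_17(x) ≥ 0} and ℤ_17^× = {x ∈ ℤ_17 : v_17(x) = 0}. Here v_17(1445/69) = v_17(num) − v_17(den) = 2; compare against these criteria.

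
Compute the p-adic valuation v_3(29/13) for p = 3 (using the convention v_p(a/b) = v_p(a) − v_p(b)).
v_3(29/13) = 0

Factor powers of 3 from the numerator and denominator of the reduced fraction: 29 = 3^0 · 29 and 13 = 3^0 · 13. Apply v_p(a/b) = v_p(a) − v_p(b): v_3(29/13) = 0 − 0 = 0.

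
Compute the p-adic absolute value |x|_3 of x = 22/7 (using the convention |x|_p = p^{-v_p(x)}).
|22/7|_3 = 1

Step 1 — compute v_3(x) by factoring powers of 3 out of the numerator and denominator: v_3(22/7) = 0. Step 2 — apply |x|_p = p^{-v_p(x)} = 3^{0} = 1.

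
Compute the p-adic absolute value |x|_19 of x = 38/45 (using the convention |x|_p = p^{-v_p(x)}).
|38/45|_19 = 1/19

Step 1 — compute v_19(x) by factoring powers of 19 out of the numerator and denominator: v_19(38/45) = 1. Step 2 — apply |x|_p = p^{-v_p(x)} = 19^{-1} = 1/19.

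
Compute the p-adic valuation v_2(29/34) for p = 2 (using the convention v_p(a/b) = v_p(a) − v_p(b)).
v_2(29/34) = -1

Factor powers of 2 from the numerator and denominator of the reduced fraction: 29 = 2^0 · 29 and 34 = 2^1 · 17. Apply v_p(a/b) = v_p(a) − v_p(b): v_2(29/34) = 0 − 1 = -1.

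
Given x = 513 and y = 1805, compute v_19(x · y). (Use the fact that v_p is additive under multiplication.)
v_19(925965) = 3

v_p(x) = 1 (factor: 513 = 19^1 · 27); v_p(y) = 2 (factor: 1805 = 19^2 · 5). Additivity: v_p(xy) = v_p(x) + v_p(y) = 1 + 2 = 3. (Direct check: xy = 925965 = 19^3 · (135).)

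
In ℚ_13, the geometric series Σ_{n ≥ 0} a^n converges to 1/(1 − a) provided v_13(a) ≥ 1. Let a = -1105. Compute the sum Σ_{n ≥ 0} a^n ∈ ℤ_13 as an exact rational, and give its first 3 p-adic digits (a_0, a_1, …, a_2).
Σ a^n = 1/(1 − a) = 1/1106;  first 3 digits = (1, 6, 3)

v_13(a) = 1 ≥ 1, so the series converges in ℤ_13 to 1/(1 − a) = 1/(1 − (-1105)) = 1/1106. Expand this rational in ℤ_13: compute digits iteratively via d_i = x_i mod 13, x_{i+1} = (x_i − d_i)/13. The first 3 digits are (1, 6, 3).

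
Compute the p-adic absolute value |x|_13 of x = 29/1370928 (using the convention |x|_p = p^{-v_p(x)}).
|29/1370928|_13 = 28561

Step 1 — compute v_13(x) by factoring powers of 13 out of the numerator and denominator: v_13(29/1370928) = -4. Step 2 — apply |x|_p = p^{-v_p(x)} = 13^{4} = 28561.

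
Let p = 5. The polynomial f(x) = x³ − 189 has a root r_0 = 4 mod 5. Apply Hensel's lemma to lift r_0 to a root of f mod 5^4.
r_3 = 254 (mod 625)

Hensel: r_{i+1} = r_i − f(r_i)/f′(r_i) mod 5^{i+2}, where f′(x) = 3x². Iterate:
  r_0 = 4 (mod 5)
  r_1 = 4 (mod 25)
  r_2 = 4 (mod 125)
  r_3 = 254 (mod 625)
Final: r = 254 with f(r) ≡ 0 mod 5^4.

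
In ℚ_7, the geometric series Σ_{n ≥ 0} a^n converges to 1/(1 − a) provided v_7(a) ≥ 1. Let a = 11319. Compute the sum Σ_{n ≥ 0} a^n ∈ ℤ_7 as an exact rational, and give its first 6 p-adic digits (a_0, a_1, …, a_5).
Σ a^n = 1/(1 − a) = -1/11318;  first 6 digits = (1, 0, 0, 5, 4, 0)

v_7(a) = 3 ≥ 1, so the series converges in ℤ_7 to 1/(1 − a) = 1/(1 − 11319) = -1/11318. Expand this rational in ℤ_7: compute digits iteratively via d_i = x_i mod 7, x_{i+1} = (x_i − d_i)/7. The first 6 digits are (1, 0, 0, 5, 4, 0).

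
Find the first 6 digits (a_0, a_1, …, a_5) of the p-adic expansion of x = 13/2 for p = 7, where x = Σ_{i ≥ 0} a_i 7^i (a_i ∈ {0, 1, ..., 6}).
(a_0, …, a_5) = (3, 4, 3, 3, 3, 3)

v_7(13/2) = 0 (numerator and denominator both coprime to 7), so x ∈ ℤ_7^×. Compute digits iteratively via a_i = x_i mod 7, x_{i+1} = (x_i − a_i)/7, with x_0 = x:
  x_0 = 13/2;  a_0 = 3;  x_1 = (x_0 − 3)/7 = 1/2
  x_1 = 1/2;  a_1 = 4;  x_2 = (x_1 − 4)/7 = -1/2
  x_2 = -1/2;  a_2 = 3;  x_3 = (x_2 − 3)/7 = -1/2
  x_3 = -1/2;  a_3 = 3;  x_4 = (x_3 − 3)/7 = -1/2
  x_4 = -1/2;  a_4 = 3;  x_5 = (x_4 − 3)/7 = -1/2
  x_5 = -1/2;  a_5 = 3;  x_6 = (x_5 − 3)/7 = -1/2
Digits: (3, 4, 3, 3, 3, 3).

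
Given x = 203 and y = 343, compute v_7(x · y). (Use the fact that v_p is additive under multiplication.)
v_7(69629) = 4

v_p(x) = 1 (factor: 203 = 7^1 · 29); v_p(y) = 3 (factor: 343 = 7^3 · 1). Additivity: v_p(xy) = v_p(x) + v_p(y) = 1 + 3 = 4. (Direct check: xy = 69629 = 7^4 · (29).)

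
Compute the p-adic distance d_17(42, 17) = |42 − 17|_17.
d_17(42, 17) = 1

Step 1 — x − y = 42 − 17 = 25. Step 2 — v_17(25) = 0 (factor: 25 = (17^0 · 25); the sign does not affect v_p). Step 3 — |x − y|_17 = 17^{0} = 1.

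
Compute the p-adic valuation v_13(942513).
v_13(942513) = 4

v_13(n) is the largest exponent k such that 13^k divides n. Factor out: 942513 = 13^4 · 33. (Sign doesn't affect v_p.) So v_13(942513) = 4.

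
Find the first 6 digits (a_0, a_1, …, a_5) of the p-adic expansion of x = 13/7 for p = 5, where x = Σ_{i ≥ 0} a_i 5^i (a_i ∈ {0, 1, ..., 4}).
(a_0, …, a_5) = (4, 1, 4, 2, 3, 0)

v_5(13/7) = 0 (numerator and denominator both coprime to 5), so x ∈ ℤ_5^×. Compute digits iteratively via a_i = x_i mod 5, x_{i+1} = (x_i − a_i)/5, with x_0 = x:
  x_0 = 13/7;  a_0 = 4;  x_1 = (x_0 − 4)/5 = -3/7
  x_1 = -3/7;  a_1 = 1;  x_2 = (x_1 − 1)/5 = -2/7
  x_2 = -2/7;  a_2 = 4;  x_3 = (x_2 − 4)/5 = -6/7
  x_3 = -6/7;  a_3 = 2;  x_4 = (x_3 − 2)/5 = -4/7
  x_4 = -4/7;  a_4 = 3;  x_5 = (x_4 − 3)/5 = -5/7
  x_5 = -5/7;  a_5 = 0;  x_6 = (x_5 − 0)/5 = -1/7
Digits: (4, 1, 4, 2, 3, 0).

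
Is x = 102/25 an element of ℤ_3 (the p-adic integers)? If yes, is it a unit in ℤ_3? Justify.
x ∈ ℤ_3 but not a unit; v_3(x) = 1 > 0

ℤ_3 = {x ∈ ℚ_3 : v_3(x) ≥ 0} and ℤ_3^× = {x ∈ ℤ_3 : v_3(x) = 0}. Here v_3(102/25) = v_3(num) − v_3(den) = 1; compare against these criteria.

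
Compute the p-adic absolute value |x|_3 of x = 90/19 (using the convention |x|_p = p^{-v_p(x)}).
|90/19|_3 = 1/9

Step 1 — compute v_3(x) by factoring powers of 3 out of the numerator and denominator: v_3(90/19) = 2. Step 2 — apply |x|_p = p^{-v_p(x)} = 3^{-2} = 1/9.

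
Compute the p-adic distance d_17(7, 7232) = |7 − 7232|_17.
d_17(7, 7232) = 1/289

Step 1 — x − y = 7 − 7232 = -7225. Step 2 — v_17(-7225) = 2 (factor: -7225 = −(17^2 · 25); the sign does not affect v_p). Step 3 — |x − y|_17 = 17^{-2} = 1/289.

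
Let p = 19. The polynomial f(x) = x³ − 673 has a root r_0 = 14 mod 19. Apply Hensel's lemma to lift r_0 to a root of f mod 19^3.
r_2 = 2807 (mod 6859)

Hensel: r_{i+1} = r_i − f(r_i)/f′(r_i) mod 19^{i+2}, where f′(x) = 3x². Iterate:
  r_0 = 14 (mod 19)
  r_1 = 280 (mod 361)
  r_2 = 2807 (mod 6859)
Final: r = 2807 with f(r) ≡ 0 mod 19^3.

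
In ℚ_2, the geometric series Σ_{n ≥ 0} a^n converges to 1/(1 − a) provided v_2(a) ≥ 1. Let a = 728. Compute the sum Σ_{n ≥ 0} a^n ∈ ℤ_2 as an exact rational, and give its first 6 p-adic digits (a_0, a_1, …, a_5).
Σ a^n = 1/(1 − a) = -1/727;  first 6 digits = (1, 0, 0, 1, 1, 0)

v_2(a) = 3 ≥ 1, so the series converges in ℤ_2 to 1/(1 − a) = 1/(1 − 728) = -1/727. Expand this rational in ℤ_2: compute digits iteratively via d_i = x_i mod 2, x_{i+1} = (x_i − d_i)/2. The first 6 digits are (1, 0, 0, 1, 1, 0).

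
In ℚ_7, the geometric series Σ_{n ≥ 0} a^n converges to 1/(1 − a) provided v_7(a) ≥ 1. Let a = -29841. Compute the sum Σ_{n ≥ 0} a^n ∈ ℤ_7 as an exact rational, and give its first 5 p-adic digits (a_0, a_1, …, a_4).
Σ a^n = 1/(1 − a) = 1/29842;  first 5 digits = (1, 0, 0, 4, 1)

v_7(a) = 3 ≥ 1, so the series converges in ℤ_7 to 1/(1 − a) = 1/(1 − (-29841)) = 1/29842. Expand this rational in ℤ_7: compute digits iteratively via d_i = x_i mod 7, x_{i+1} = (x_i − d_i)/7. The first 5 digits are (1, 0, 0, 4, 1).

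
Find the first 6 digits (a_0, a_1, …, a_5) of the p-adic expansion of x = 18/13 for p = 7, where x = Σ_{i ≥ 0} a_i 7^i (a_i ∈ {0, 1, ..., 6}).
(a_0, …, a_5) = (3, 3, 6, 5, 4, 2)

v_7(18/13) = 0 (numerator and denominator both coprime to 7), so x ∈ ℤ_7^×. Compute digits iteratively via a_i = x_i mod 7, x_{i+1} = (x_i − a_i)/7, with x_0 = x:
  x_0 = 18/13;  a_0 = 3;  x_1 = (x_0 − 3)/7 = -3/13
  x_1 = -3/13;  a_1 = 3;  x_2 = (x_1 − 3)/7 = -6/13
  x_2 = -6/13;  a_2 = 6;  x_3 = (x_2 − 6)/7 = -12/13
  x_3 = -12/13;  a_3 = 5;  x_4 = (x_3 − 5)/7 = -11/13
  x_4 = -11/13;  a_4 = 4;  x_5 = (x_4 − 4)/7 = -9/13
  x_5 = -9/13;  a_5 = 2;  x_6 = (x_5 − 2)/7 = -5/13
Digits: (3, 3, 6, 5, 4, 2).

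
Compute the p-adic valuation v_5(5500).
v_5(5500) = 3

v_5(n) is the largest exponent k such that 5^k divides n. Factor out: 5500 = 5^3 · 44. (Sign doesn't affect v_p.) So v_5(5500) = 3.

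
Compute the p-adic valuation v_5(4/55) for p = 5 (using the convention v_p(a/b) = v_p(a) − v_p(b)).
v_5(4/55) = -1

Factor powers of 5 from the numerator and denominator of the reduced fraction: 4 = 5^0 · 4 and 55 = 5^1 · 11. Apply v_p(a/b) = v_p(a) − v_p(b): v_5(4/55) = 0 − 1 = -1.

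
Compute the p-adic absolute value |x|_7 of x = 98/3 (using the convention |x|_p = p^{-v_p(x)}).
|98/3|_7 = 1/49

Step 1 — compute v_7(x) by factoring powers of 7 out of the numerator and denominator: v_7(98/3) = 2. Step 2 — apply |x|_p = p^{-v_p(x)} = 7^{-2} = 1/49.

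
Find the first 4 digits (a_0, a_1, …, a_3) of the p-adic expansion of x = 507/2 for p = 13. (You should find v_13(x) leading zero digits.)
(a_0, …, a_3) = (0, 0, 8, 6)

v_13(507/2) = 2, so a_0 = ... = a_1 = 0. Factor out: x = 13^2 · u with u = 3/2 a unit in ℤ_13. Expand u iteratively via a_{v+i} = u_i mod 13, u_{i+1} = (u_i − a_{v+i})/13:
  u_0 = 3/2;  a_2 = 8;  u_1 = (u_0 − 8)/13 = -1/2
  u_1 = -1/2;  a_3 = 6;  u_2 = (u_1 − 6)/13 = -1/2
Digits: (0, 0, 8, 6).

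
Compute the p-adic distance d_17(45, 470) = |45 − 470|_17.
d_17(45, 470) = 1/17

Step 1 — x − y = 45 − 470 = -425. Step 2 — v_17(-425) = 1 (factor: -425 = −(17^1 · 25); the sign does not affect v_p). Step 3 — |x − y|_17 = 17^{-1} = 1/17.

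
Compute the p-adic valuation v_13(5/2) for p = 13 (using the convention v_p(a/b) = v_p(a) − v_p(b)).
v_13(5/2) = 0

Factor powers of 13 from the numerator and denominator of the reduced fraction: 5 = 13^0 · 5 and 2 = 13^0 · 2. Apply v_p(a/b) = v_p(a) − v_p(b): v_13(5/2) = 0 − 0 = 0.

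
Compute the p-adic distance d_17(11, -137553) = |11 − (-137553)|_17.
d_17(11, -137553) = 1/4913

Step 1 — x − y = 11 − (-137553) = 137564. Step 2 — v_17(137564) = 3 (factor: 137564 = (17^3 · 28); the sign does not affect v_p). Step 3 — |x − y|_17 = 17^{-3} = 1/4913.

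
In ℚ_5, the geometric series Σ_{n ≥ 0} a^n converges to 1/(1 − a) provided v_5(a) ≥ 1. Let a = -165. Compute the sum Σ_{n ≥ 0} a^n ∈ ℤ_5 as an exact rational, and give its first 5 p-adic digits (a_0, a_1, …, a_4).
Σ a^n = 1/(1 − a) = 1/166;  first 5 digits = (1, 2, 2, 4, 1)

v_5(a) = 1 ≥ 1, so the series converges in ℤ_5 to 1/(1 − a) = 1/(1 − (-165)) = 1/166. Expand this rational in ℤ_5: compute digits iteratively via d_i = x_i mod 5, x_{i+1} = (x_i − d_i)/5. The first 5 digits are (1, 2, 2, 4, 1).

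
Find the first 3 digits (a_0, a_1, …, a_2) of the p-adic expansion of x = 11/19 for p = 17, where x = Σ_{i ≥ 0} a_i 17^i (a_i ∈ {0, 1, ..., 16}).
(a_0, …, a_2) = (14, 1, 16)

v_17(11/19) = 0 (numerator and denominator both coprime to 17), so x ∈ ℤ_17^×. Compute digits iteratively via a_i = x_i mod 17, x_{i+1} = (x_i − a_i)/17, with x_0 = x:
  x_0 = 11/19;  a_0 = 14;  x_1 = (x_0 − 14)/17 = -15/19
  x_1 = -15/19;  a_1 = 1;  x_2 = (x_1 − 1)/17 = -2/19
  x_2 = -2/19;  a_2 = 16;  x_3 = (x_2 − 16)/17 = -18/19
Digits: (14, 1, 16).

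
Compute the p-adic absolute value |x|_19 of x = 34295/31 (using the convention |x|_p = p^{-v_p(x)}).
|34295/31|_19 = 1/6859

Step 1 — compute v_19(x) by factoring powers of 19 out of the numerator and denominator: v_19(34295/31) = 3. Step 2 — apply |x|_p = p^{-v_p(x)} = 19^{-3} = 1/6859.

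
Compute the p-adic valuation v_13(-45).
v_13(-45) = 0

v_13(n) is the largest exponent k such that 13^k divides n. Factor out: -45 = -13^0 · 45. (Sign doesn't affect v_p.) So v_13(-45) = 0.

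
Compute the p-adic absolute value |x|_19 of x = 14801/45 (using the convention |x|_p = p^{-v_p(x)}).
|14801/45|_19 = 1/361

Step 1 — compute v_19(x) by factoring powers of 19 out of the numerator and denominator: v_19(14801/45) = 2. Step 2 — apply |x|_p = p^{-v_p(x)} = 19^{-2} = 1/361.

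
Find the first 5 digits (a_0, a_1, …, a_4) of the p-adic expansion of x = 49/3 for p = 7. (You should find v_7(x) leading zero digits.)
(a_0, …, a_4) = (0, 0, 5, 4, 4)

v_7(49/3) = 2, so a_0 = ... = a_1 = 0. Factor out: x = 7^2 · u with u = 1/3 a unit in ℤ_7. Expand u iteratively via a_{v+i} = u_i mod 7, u_{i+1} = (u_i − a_{v+i})/7:
  u_0 = 1/3;  a_2 = 5;  u_1 = (u_0 − 5)/7 = -2/3
  u_1 = -2/3;  a_3 = 4;  u_2 = (u_1 − 4)/7 = -2/3
  u_2 = -2/3;  a_4 = 4;  u_3 = (u_2 − 4)/7 = -2/3
Digits: (0, 0, 5, 4, 4).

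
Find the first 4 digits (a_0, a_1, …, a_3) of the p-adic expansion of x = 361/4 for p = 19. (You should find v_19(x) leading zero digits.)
(a_0, …, a_3) = (0, 0, 5, 14)

v_19(361/4) = 2, so a_0 = ... = a_1 = 0. Factor out: x = 19^2 · u with u = 1/4 a unit in ℤ_19. Expand u iteratively via a_{v+i} = u_i mod 19, u_{i+1} = (u_i − a_{v+i})/19:
  u_0 = 1/4;  a_2 = 5;  u_1 = (u_0 − 5)/19 = -1/4
  u_1 = -1/4;  a_3 = 14;  u_2 = (u_1 − 14)/19 = -3/4
Digits: (0, 0, 5, 14).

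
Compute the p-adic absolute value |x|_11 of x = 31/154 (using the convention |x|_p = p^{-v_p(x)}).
|31/154|_11 = 11

Step 1 — compute v_11(x) by factoring powers of 11 out of the numerator and denominator: v_11(31/154) = -1. Step 2 — apply |x|_p = p^{-v_p(x)} = 11^{1} = 11.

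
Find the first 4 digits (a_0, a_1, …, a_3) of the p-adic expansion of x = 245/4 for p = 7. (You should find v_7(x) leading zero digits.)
(a_0, …, a_3) = (0, 0, 3, 5)

v_7(245/4) = 2, so a_0 = ... = a_1 = 0. Factor out: x = 7^2 · u with u = 5/4 a unit in ℤ_7. Expand u iteratively via a_{v+i} = u_i mod 7, u_{i+1} = (u_i − a_{v+i})/7:
  u_0 = 5/4;  a_2 = 3;  u_1 = (u_0 − 3)/7 = -1/4
  u_1 = -1/4;  a_3 = 5;  u_2 = (u_1 − 5)/7 = -3/4
Digits: (0, 0, 3, 5).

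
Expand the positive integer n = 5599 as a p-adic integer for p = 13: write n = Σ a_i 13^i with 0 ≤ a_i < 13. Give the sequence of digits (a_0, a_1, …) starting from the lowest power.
(a_0, a_1, …) = (9, 1, 7, 2)

Repeated division by 13 gives the digits low-to-high: 5599 = 9 + 1·13^1 + 7·13^2 + 2·13^3. Digit sequence: (9, 1, 7, 2).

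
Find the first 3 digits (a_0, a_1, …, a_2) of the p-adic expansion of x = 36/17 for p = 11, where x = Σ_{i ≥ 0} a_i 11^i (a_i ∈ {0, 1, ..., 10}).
(a_0, …, a_2) = (6, 10, 1)

v_11(36/17) = 0 (numerator and denominator both coprime to 11), so x ∈ ℤ_11^×. Compute digits iteratively via a_i = x_i mod 11, x_{i+1} = (x_i − a_i)/11, with x_0 = x:
  x_0 = 36/17;  a_0 = 6;  x_1 = (x_0 − 6)/11 = -6/17
  x_1 = -6/17;  a_1 = 10;  x_2 = (x_1 − 10)/11 = -16/17
  x_2 = -16/17;  a_2 = 1;  x_3 = (x_2 − 1)/11 = -3/17
Digits: (6, 10, 1).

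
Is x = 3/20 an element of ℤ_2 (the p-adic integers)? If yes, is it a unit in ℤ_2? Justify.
x ∉ ℤ_2 (v_2(x) = -2 < 0)

ℤ_2 = {x ∈ ℚ_2 : v_2(x) ≥ 0} and ℤ_2^× = {x ∈ ℤ_2 : v_2(x) = 0}. Here v_2(3/20) = v_2(num) − v_2(den) = -2; compare against these criteria.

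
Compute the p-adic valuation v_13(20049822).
v_13(20049822) = 5

v_13(n) is the largest exponent k such that 13^k divides n. Factor out: 20049822 = 13^5 · 54. (Sign doesn't affect v_p.) So v_13(20049822) = 5.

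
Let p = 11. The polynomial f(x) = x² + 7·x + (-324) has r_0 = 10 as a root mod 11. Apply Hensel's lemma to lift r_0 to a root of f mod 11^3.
r_2 = 791 (mod 1331)

Hensel: r_{i+1} = r_i − f(r_i)·(f′(r_i))^{-1} mod 11^{i+2}, f′(x) = 2x + 7. Iterate:
  r_0 = 10 (mod 11)
  r_1 = 65 (mod 121)
  r_2 = 791 (mod 1331)
Final: r = 791 satisfies f(r) ≡ 0 mod 11^3.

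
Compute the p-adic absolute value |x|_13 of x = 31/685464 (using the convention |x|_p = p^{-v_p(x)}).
|31/685464|_13 = 28561

Step 1 — compute v_13(x) by factoring powers of 13 out of the numerator and denominator: v_13(31/685464) = -4. Step 2 — apply |x|_p = p^{-v_p(x)} = 13^{4} = 28561.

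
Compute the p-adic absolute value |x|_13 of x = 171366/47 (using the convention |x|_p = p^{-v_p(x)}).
|171366/47|_13 = 1/28561

Step 1 — compute v_13(x) by factoring powers of 13 out of the numerator and denominator: v_13(171366/47) = 4. Step 2 — apply |x|_p = p^{-v_p(x)} = 13^{-4} = 1/28561.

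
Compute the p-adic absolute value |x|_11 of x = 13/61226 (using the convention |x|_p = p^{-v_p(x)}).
|13/61226|_11 = 1331

Step 1 — compute v_11(x) by factoring powers of 11 out of the numerator and denominator: v_11(13/61226) = -3. Step 2 — apply |x|_p = p^{-v_p(x)} = 11^{3} = 1331.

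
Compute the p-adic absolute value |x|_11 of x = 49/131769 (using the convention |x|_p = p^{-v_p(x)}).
|49/131769|_11 = 14641

Step 1 — compute v_11(x) by factoring powers of 11 out of the numerator and denominator: v_11(49/131769) = -4. Step 2 — apply |x|_p = p^{-v_p(x)} = 11^{4} = 14641.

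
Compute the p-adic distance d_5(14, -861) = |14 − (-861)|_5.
d_5(14, -861) = 1/125

Step 1 — x − y = 14 − (-861) = 875. Step 2 — v_5(875) = 3 (factor: 875 = (5^3 · 7); the sign does not affect v_p). Step 3 — |x − y|_5 = 5^{-3} = 1/125.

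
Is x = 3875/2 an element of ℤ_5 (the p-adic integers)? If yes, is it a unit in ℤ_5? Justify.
x ∈ ℤ_5 but not a unit; v_5(x) = 3 > 0

ℤ_5 = {x ∈ ℚ_5 : v_5(x) ≥ 0} and ℤ_5^× = {x ∈ ℤ_5 : v_5(x) = 0}. Here v_5(3875/2) = v_5(num) − v_5(den) = 3; compare against these criteria.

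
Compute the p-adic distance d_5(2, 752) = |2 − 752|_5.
d_5(2, 752) = 1/125

Step 1 — x − y = 2 − 752 = -750. Step 2 — v_5(-750) = 3 (factor: -750 = −(5^3 · 6); the sign does not affect v_p). Step 3 — |x − y|_5 = 5^{-3} = 1/125.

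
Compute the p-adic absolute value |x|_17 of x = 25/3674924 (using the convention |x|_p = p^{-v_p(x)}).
|25/3674924|_17 = 83521

Step 1 — compute v_17(x) by factoring powers of 17 out of the numerator and denominator: v_17(25/3674924) = -4. Step 2 — apply |x|_p = p^{-v_p(x)} = 17^{4} = 83521.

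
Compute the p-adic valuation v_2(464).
v_2(464) = 4

v_2(n) is the largest exponent k such that 2^k divides n. Factor out: 464 = 2^4 · 29. (Sign doesn't affect v_p.) So v_2(464) = 4.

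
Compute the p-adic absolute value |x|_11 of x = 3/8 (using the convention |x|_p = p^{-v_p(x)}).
|3/8|_11 = 1

Step 1 — compute v_11(x) by factoring powers of 11 out of the numerator and denominator: v_11(3/8) = 0. Step 2 — apply |x|_p = p^{-v_p(x)} = 11^{0} = 1.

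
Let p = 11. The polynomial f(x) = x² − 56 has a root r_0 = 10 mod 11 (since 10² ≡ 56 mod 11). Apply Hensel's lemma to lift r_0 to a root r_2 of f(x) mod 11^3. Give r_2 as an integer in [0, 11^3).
r_2 = 516 (mod 1331)

Hensel's recurrence: r_{i+1} = r_i − f(r_i)·(f′(r_i))^{-1} mod 11^{i+2}, with f′(x) = 2x. Iterate:
  r_0 = 10 (mod 11)
  r_1 = 32 (mod 121)
  r_2 = 516 (mod 1331)
Final: r_2 = 516, and one checks f(r_2) ≡ 0 mod 11^3.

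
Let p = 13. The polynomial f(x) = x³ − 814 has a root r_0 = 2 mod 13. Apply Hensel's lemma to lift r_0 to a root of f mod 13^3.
r_2 = 41 (mod 2197)

Hensel: r_{i+1} = r_i − f(r_i)/f′(r_i) mod 13^{i+2}, where f′(x) = 3x². Iterate:
  r_0 = 2 (mod 13)
  r_1 = 41 (mod 169)
  r_2 = 41 (mod 2197)
Final: r = 41 with f(r) ≡ 0 mod 13^3.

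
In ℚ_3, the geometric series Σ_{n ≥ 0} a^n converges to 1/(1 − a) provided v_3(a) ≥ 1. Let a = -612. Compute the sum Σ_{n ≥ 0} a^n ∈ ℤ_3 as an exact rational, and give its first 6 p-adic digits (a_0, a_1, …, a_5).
Σ a^n = 1/(1 − a) = 1/613;  first 6 digits = (1, 0, 1, 1, 2, 2)

v_3(a) = 2 ≥ 1, so the series converges in ℤ_3 to 1/(1 − a) = 1/(1 − (-612)) = 1/613. Expand this rational in ℤ_3: compute digits iteratively via d_i = x_i mod 3, x_{i+1} = (x_i − d_i)/3. The first 6 digits are (1, 0, 1, 1, 2, 2).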